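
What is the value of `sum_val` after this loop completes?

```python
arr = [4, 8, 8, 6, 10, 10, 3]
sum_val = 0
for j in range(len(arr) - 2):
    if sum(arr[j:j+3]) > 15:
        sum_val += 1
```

Count windows with sum > 15
`sum_val` takes the values: 0 → 1 → 2 → 3 → 4 → 5

Answer: 5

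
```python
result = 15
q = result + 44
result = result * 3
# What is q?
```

Trace:
`result = 15` → result = 15
`q = result + 44` → q = 59
`result = result * 3` → result = 45
So q = 59

Answer: 59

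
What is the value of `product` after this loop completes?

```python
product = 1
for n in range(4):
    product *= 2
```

2^4 = 16
`product` takes the values: 1 → 2 → 4 → 8 → 16

Answer: 16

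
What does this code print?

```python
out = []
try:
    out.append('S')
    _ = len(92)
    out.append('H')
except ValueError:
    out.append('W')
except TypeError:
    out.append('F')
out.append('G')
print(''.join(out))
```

Execution trace: 'S' (try body) → 'F' (except TypeError) → 'G' (after the try/except). Output: SFG

Answer: SFG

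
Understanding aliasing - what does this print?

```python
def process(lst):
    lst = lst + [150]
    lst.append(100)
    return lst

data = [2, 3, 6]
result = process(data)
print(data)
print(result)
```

Key concept: rebinding parameter vs mutation.
Step by step:
`data = [2, 3, 6]` → data = [2, 3, 6]
`result = process(data)` → result = [2, 3, 6, 150, 100]
`print(data)` → prints [2, 3, 6]
`print(result)` → prints [2, 3, 6, 150, 100]

Answer:
[2, 3, 6]
[2, 3, 6, 150, 100]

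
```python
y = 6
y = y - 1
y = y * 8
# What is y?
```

Trace:
`y = 6` → y = 6
`y = y - 1` → y = 5
`y = y * 8` → y = 40
So y = 40

Answer: 40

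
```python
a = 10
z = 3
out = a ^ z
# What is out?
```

Trace:
`a = 10` → a = 10
`z = 3` → z = 3
`out = a ^ z` → out = 9
So out = 9

Answer: 9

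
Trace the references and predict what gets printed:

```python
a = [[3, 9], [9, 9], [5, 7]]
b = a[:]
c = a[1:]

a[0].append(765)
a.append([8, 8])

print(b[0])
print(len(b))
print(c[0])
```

Key concept: slice with nested mutation.
Step by step:
`a = [[3, 9], [9, 9], [5, 7]]` → a = [[3, 9], [9, 9], [5, 7]]
`b = a[:]` → b = [[3, 9], [9, 9], [5, 7]]
`c = a[1:]` → c = [[9, 9], [5, 7]]
`a[0].append(765)` → a = [[3, 9, 765], [9, 9], [5, 7]]; b = [[3, 9, 765], [9, 9], [5, 7]]
`a.append([8, 8])` → a = [[3, 9, 765], [9, 9], [5, 7], [8, 8]]
`print(b[0])` → prints [3, 9, 765]
`print(len(b))` → prints 3
`print(c[0])` → prints [9, 9]

Answer:
[3, 9, 765]
3
[9, 9]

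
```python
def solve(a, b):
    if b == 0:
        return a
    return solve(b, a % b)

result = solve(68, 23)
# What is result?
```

solve(68, 23) -> solve(23, 22) -> solve(22, 1) -> solve(1, 0) -> 1

Answer: 1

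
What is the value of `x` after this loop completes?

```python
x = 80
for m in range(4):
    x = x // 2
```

Halve 4 times: 80 // 2^4 = 5
`x` takes the values: 80 → 40 → 20 → 10 → 5

Answer: 5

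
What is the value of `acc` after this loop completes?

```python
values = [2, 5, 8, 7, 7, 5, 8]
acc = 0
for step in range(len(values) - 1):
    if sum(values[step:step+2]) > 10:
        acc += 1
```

Count windows with sum > 10
`acc` takes the values: 0 → 1 → 2 → 3 → 4 → 5

Answer: 5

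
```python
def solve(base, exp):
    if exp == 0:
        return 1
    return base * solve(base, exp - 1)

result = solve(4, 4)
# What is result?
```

solve(4, 4) = 4 * 4 * 4 * 4 = 256

Answer: 256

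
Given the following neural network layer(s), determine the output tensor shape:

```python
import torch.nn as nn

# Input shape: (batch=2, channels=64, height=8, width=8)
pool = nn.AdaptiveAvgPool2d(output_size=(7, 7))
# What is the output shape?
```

Input: (2, 64, 8, 8) -> Output: (2, 64, 7, 7)

Answer: (2, 64, 7, 7)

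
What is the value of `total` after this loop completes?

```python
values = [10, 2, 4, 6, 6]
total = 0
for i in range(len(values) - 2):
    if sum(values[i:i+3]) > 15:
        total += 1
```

Count windows with sum > 15
`total` takes the values: 0 → 1 → 2

Answer: 2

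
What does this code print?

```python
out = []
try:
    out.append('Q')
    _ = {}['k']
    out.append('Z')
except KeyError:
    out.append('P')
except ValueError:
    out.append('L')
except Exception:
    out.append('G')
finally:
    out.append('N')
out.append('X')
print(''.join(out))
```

Execution trace: 'Q' (try body) → 'P' (except KeyError) → 'N' (finally) → 'X' (after the try/except). Output: QPNX

Answer: QPNX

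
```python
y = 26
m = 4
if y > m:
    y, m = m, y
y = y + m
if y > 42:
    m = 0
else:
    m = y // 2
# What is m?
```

Trace:
`y = 26` → y = 26
`m = 4` → m = 4
`if y > m: ...` → y > m is True → y = 4; m = 26
`y = y + m` → y = 30
`if y > 42: ...` → y > 42 is False, take else branch → m = 15
So m = 15

Answer: 15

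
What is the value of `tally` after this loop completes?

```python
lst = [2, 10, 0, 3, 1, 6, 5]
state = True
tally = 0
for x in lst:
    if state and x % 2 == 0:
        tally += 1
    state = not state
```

Count even values at even positions
`tally` takes the values: 0 → 1 → 2

Answer: 2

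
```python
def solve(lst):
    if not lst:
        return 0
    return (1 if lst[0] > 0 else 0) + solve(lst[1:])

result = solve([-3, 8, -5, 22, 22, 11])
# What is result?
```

Count of positive elements in [-3, 8, -5, 22, 22, 11] = 4

Answer: 4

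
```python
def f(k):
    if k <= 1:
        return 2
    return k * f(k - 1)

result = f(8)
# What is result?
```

f(8) = 8 * 7 * 6 * 5 * 4 * 3 * 2 * 2 = 80640

Answer: 80640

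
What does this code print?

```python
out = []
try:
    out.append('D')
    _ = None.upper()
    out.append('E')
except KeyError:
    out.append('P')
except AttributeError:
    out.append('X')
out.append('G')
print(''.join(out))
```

Execution trace: 'D' (try body) → 'X' (except AttributeError) → 'G' (after the try/except). Output: DXG

Answer: DXG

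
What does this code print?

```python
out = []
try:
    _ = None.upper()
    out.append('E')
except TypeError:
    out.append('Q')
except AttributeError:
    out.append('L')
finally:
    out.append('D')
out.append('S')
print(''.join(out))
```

Execution trace: 'L' (except AttributeError) → 'D' (finally) → 'S' (after the try/except). Output: LDS

Answer: LDS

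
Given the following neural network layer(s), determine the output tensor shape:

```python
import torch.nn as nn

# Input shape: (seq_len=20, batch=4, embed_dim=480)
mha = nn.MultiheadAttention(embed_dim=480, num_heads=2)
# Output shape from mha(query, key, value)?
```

Input: (20, 4, 480) -> Output: (20, 4, 480)

Answer: (20, 4, 480)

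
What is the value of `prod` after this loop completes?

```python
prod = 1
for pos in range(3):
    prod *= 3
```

3^3 = 27
`prod` takes the values: 1 → 3 → 9 → 27

Answer: 27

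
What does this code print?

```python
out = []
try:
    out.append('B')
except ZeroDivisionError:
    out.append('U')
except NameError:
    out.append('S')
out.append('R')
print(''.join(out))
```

Execution trace: 'B' (try body, no exception) → 'R' (after the try/except). Output: BR

Answer: BR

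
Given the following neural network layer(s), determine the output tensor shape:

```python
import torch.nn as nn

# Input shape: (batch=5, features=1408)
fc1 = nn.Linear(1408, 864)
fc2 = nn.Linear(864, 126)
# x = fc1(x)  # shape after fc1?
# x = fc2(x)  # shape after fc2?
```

Input: (5, 1408) -> after fc1: (5, 864) -> Output: (5, 126)

Answer: (5, 126)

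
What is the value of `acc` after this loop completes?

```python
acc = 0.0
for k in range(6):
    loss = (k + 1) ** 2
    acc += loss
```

Sum of squared losses 1² + 2² + ... + 6²
`acc` takes the values: 0.0 → 1.0 → 5.0 → 14.0 → 30.0 → 55.0 → 91.0

Answer: 91.0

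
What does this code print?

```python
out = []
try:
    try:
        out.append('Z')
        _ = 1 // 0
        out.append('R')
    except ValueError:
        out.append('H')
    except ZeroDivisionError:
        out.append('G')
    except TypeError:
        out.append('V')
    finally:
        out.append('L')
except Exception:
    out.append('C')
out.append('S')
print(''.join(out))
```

Execution trace: 'Z' (inner try body) → 'G' (inner except ZeroDivisionError) → 'L' (inner finally) → 'S' (after the try/except). Output: ZGLS

Answer: ZGLS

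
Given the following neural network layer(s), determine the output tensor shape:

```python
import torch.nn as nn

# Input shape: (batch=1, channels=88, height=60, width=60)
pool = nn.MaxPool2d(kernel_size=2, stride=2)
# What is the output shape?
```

Input: (1, 88, 60, 60) -> Output: (1, 88, 30, 30)

Answer: (1, 88, 30, 30)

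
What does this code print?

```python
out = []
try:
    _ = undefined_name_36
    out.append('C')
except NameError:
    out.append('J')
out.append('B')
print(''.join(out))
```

Execution trace: 'J' (except NameError) → 'B' (after the try/except). Output: JB

Answer: JB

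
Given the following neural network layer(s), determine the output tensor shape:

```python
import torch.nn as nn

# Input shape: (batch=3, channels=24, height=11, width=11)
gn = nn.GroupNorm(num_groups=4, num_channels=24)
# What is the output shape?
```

Input: (3, 24, 11, 11) -> Output: (3, 24, 11, 11)

Answer: (3, 24, 11, 11)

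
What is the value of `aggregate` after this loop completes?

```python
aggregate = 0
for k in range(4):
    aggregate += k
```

Sum of 0 to 3 = 6
`aggregate` takes the values: 0 → 1 → 3 → 6

Answer: 6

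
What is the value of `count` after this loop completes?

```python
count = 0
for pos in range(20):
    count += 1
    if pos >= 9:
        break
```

Loop breaks when pos reaches 9, count is 10
`count` takes the values: 0 → 1 → 2 → 3 → 4 → 5 → 6 → 7 → 8 → 9 → 10

Answer: 10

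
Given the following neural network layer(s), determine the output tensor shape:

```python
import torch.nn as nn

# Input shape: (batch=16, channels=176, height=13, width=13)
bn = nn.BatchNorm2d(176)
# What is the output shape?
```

Input: (16, 176, 13, 13) -> Output: (16, 176, 13, 13)

Answer: (16, 176, 13, 13)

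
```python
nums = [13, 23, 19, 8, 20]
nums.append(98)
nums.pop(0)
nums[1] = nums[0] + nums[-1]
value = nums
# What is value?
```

Trace:
`nums = [13, 23, 19, 8, 20]` → nums = [13, 23, 19, 8, 20]
`nums.append(98)` → nums = [13, 23, 19, 8, 20, 98]
`nums.pop(0)` → nums = [23, 19, 8, 20, 98]
`nums[1] = nums[0] + nums[-1]` → nums = [23, 121, 8, 20, 98]
`value = nums` → value = [23, 121, 8, 20, 98]
So value = [23, 121, 8, 20, 98]

Answer: [23, 121, 8, 20, 98]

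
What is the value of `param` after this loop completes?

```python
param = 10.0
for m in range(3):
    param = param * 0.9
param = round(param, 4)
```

Exponential decay: 10.0 * 0.9^3
`param` takes the values: 10.0 → 9.0 → 8.1 → 7.29

Answer: 7.29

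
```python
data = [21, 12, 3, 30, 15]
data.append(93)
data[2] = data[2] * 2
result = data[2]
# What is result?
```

Trace:
`data = [21, 12, 3, 30, 15]` → data = [21, 12, 3, 30, 15]
`data.append(93)` → data = [21, 12, 3, 30, 15, 93]
`data[2] = data[2] * 2` → data = [21, 12, 6, 30, 15, 93]
`result = data[2]` → result = 6
So result = 6

Answer: 6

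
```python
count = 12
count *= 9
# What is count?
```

Trace:
`count = 12` → count = 12
`count *= 9` → count = 108
So count = 108

Answer: 108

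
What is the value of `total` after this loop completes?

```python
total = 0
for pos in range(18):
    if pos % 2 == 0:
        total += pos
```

Sum of even numbers 0 to 17
`total` takes the values: 0 → 2 → 6 → 12 → 20 → 30 → 42 → 56 → 72

Answer: 72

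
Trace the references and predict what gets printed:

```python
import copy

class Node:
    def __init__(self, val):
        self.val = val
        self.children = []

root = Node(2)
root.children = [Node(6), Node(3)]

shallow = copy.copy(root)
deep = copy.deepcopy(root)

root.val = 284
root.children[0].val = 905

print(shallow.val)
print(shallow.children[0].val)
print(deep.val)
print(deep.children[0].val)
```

Key concept: deep copy with custom objects.
Step by step:
`root = Node(2)` → root = Node(val=2, children=[])
`root.children = [Node(6), Node(3)]` → root = Node(val=2, children=[Node(val=6, children=[]), Node(val=3, children=[])])
`shallow = copy.copy(root)` → shallow = Node(val=2, children=[Node(val=6, children=[]), Node(val=3, children=[])])
`deep = copy.deepcopy(root)` → deep = Node(val=2, children=[Node(val=6, children=[]), Node(val=3, children=[])])
`root.val = 284` → root = Node(val=284, children=[Node(val=6, children=[]), Node(val=3, children=[])])
`root.children[0].val = 905` → root = Node(val=284, children=[Node(val=905, children=[]), Node(val=3, children=[])]); shallow = Node(val=2, children=[Node(val=905, children=[]), Node(val=3, children=[])])
`print(shallow.val)` → prints 2
`print(shallow.children[0].val)` → prints 905
`print(deep.val)` → prints 2
`print(deep.children[0].val)` → prints 6

Answer:
2
905
2
6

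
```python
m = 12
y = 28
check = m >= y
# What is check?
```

Trace:
`m = 12` → m = 12
`y = 28` → y = 28
`check = m >= y` → check = False
So check = False

Answer: False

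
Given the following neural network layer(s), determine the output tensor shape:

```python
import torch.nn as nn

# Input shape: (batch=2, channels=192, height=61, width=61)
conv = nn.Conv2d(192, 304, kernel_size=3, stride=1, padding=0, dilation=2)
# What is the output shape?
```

Input: (2, 192, 61, 61) -> Output: (2, 304, 57, 57)

Answer: (2, 304, 57, 57)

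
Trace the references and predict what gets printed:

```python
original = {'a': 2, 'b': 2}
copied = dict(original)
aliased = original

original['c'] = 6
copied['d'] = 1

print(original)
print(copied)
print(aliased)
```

Key concept: dict() creates copy, assignment creates alias.
Step by step:
`original = {'a': 2, 'b': 2}` → original = {'a': 2, 'b': 2}
`copied = dict(original)` → copied = {'a': 2, 'b': 2}
`aliased = original` → aliased = {'a': 2, 'b': 2} (same object as original)
`original['c'] = 6` → original = {'a': 2, 'b': 2, 'c': 6} (same object as aliased); aliased = {'a': 2, 'b': 2, 'c': 6} (same object as original)
`copied['d'] = 1` → copied = {'a': 2, 'b': 2, 'd': 1}
`print(original)` → prints {'a': 2, 'b': 2, 'c': 6}
`print(copied)` → prints {'a': 2, 'b': 2, 'd': 1}
`print(aliased)` → prints {'a': 2, 'b': 2, 'c': 6}

Answer:
{'a': 2, 'b': 2, 'c': 6}
{'a': 2, 'b': 2, 'd': 1}
{'a': 2, 'b': 2, 'c': 6}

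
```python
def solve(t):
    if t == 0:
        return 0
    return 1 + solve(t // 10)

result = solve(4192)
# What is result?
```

Count of digits of 4192: 4

Answer: 4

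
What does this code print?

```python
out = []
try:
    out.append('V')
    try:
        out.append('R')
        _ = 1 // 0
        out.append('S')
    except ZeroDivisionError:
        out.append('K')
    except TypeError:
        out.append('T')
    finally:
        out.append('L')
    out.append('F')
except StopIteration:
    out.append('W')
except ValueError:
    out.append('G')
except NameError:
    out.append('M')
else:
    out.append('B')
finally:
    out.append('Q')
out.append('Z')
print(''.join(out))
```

Execution trace: 'V' (try body) → 'R' (inner try body) → 'K' (inner except ZeroDivisionError) → 'L' (inner finally) → 'F' (try body, no exception) → 'B' (else) → 'Q' (finally) → 'Z' (after the try/except). Output: VRKLFBQZ

Answer: VRKLFBQZ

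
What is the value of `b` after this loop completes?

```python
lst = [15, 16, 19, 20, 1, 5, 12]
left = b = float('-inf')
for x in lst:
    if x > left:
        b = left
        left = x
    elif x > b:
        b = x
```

Second largest (with repeats) in [15, 16, 19, 20, 1, 5, 12]
`b` takes the values: -inf → 15 → 16 → 19

Answer: 19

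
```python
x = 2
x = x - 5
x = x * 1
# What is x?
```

Trace:
`x = 2` → x = 2
`x = x - 5` → x = -3
`x = x * 1` → x = -3
So x = -3

Answer: -3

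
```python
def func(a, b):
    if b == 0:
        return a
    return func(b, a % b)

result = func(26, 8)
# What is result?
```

func(26, 8) -> func(8, 2) -> func(2, 0) -> 2

Answer: 2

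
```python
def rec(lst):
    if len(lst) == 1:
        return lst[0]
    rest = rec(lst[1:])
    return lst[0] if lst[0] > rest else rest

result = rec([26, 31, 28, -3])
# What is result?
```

Recursive max over [26, 31, 28, -3] = 31

Answer: 31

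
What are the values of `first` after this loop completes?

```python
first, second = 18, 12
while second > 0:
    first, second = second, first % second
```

GCD of 18 and 12
`first` takes the values: 18 → 12 → 6

Answer: 6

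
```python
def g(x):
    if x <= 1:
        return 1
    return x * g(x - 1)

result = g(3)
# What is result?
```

g(3) = 3 * 2 * 1 = 6

Answer: 6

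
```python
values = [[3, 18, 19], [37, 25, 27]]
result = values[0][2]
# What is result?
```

Trace:
`values = [[3, 18, 19], [37, 25, 27]]` → values = [[3, 18, 19], [37, 25, 27]]
`result = values[0][2]` → result = 19
So result = 19

Answer: 19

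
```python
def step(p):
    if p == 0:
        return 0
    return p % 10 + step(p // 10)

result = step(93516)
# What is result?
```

Sum of digits of 93516: 6 + 1 + 5 + 3 + 9 = 24

Answer: 24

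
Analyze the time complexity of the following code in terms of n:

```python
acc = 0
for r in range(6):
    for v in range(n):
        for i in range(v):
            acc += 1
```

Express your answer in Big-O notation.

Each loop level contributes: 1 × n × n. Multiplying the contributions gives O(n^2).

Answer: O(n^2)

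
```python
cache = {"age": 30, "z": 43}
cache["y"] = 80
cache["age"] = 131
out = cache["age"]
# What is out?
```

Trace:
`cache = {"age": 30, "z": 43}` → cache = {'age': 30, 'z': 43}
`cache["y"] = 80` → cache = {'age': 30, 'z': 43, 'y': 80}
`cache["age"] = 131` → cache = {'age': 131, 'z': 43, 'y': 80}
`out = cache["age"]` → out = 131
So out = 131

Answer: 131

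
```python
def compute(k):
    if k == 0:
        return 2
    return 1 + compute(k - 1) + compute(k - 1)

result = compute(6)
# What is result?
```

compute(k) = 1 + 2·compute(k-1), compute(0)=2. Closed form: (2+1)·2^6 - 1 = 191.

Answer: 191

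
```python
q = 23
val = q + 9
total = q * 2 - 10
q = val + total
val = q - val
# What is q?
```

Trace:
`q = 23` → q = 23
`val = q + 9` → val = 32
`total = q * 2 - 10` → total = 36
`q = val + total` → q = 68
`val = q - val` → val = 36
So q = 68

Answer: 68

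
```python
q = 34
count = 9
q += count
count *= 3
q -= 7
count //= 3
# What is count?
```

Trace:
`q = 34` → q = 34
`count = 9` → count = 9
`q += count` → q = 43
`count *= 3` → count = 27
`q -= 7` → q = 36
`count //= 3` → count = 9
So count = 9

Answer: 9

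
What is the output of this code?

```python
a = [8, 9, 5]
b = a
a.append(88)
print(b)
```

Key concept: basic list aliasing.
Step by step:
`a = [8, 9, 5]` → a = [8, 9, 5]
`b = a` → b = [8, 9, 5] (same object as a)
`a.append(88)` → a = [8, 9, 5, 88] (same object as b); b = [8, 9, 5, 88] (same object as a)
`print(b)` → prints [8, 9, 5, 88]

Answer: [8, 9, 5, 88]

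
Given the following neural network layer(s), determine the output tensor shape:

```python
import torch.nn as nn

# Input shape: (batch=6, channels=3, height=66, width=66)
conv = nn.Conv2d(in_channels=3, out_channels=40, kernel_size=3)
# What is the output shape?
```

Input: (6, 3, 66, 66) -> Output: (6, 40, 64, 64)

Answer: (6, 40, 64, 64)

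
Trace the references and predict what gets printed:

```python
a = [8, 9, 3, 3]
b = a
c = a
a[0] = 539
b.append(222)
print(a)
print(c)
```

Key concept: multiple aliases.
Step by step:
`a = [8, 9, 3, 3]` → a = [8, 9, 3, 3]
`b = a` → b = [8, 9, 3, 3] (same object as a)
`c = a` → c = [8, 9, 3, 3] (same object as a, b)
`a[0] = 539` → a = [539, 9, 3, 3] (same object as b, c); b = [539, 9, 3, 3] (same object as a, c); c = [539, 9, 3, 3] (same object as a, b)
`b.append(222)` → a = [539, 9, 3, 3, 222] (same object as b, c); b = [539, 9, 3, 3, 222] (same object as a, c); c = [539, 9, 3, 3, 222] (same object as a, b)
`print(a)` → prints [539, 9, 3, 3, 222]
`print(c)` → prints [539, 9, 3, 3, 222]

Answer:
[539, 9, 3, 3, 222]
[539, 9, 3, 3, 222]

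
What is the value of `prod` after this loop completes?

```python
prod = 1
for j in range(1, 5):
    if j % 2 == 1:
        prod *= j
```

Product of odd numbers 1 to 4
`prod` takes the values: 1 → 3

Answer: 3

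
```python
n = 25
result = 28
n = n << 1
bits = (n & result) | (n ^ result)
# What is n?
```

Trace:
`n = 25` → n = 25
`result = 28` → result = 28
`n = n << 1` → n = 50
`bits = (n & result) | (n ^ result)` → bits = 62
So n = 50

Answer: 50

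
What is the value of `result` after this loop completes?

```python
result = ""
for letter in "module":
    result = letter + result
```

Reverse 'module'
`result` takes the values: "" → "m" → "om" → "dom" → "udom" → "ludom" → "eludom"

Answer: "eludom"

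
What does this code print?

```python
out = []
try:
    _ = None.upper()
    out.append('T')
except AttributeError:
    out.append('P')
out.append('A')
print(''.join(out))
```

Execution trace: 'P' (except AttributeError) → 'A' (after the try/except). Output: PA

Answer: PA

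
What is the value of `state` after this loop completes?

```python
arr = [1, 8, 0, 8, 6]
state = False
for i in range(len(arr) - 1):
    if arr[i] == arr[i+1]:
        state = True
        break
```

Check consecutive duplicates in [1, 8, 0, 8, 6]
`state` takes the values: False

Answer: False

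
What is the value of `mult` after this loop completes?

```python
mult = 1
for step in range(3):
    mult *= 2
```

2^3 = 8
`mult` takes the values: 1 → 2 → 4 → 8

Answer: 8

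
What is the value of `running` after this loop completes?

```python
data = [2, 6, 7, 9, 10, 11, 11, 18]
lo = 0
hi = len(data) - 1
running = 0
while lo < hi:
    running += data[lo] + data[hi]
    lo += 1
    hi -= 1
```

Sum of pairs from ends
`running` takes the values: 0 → 20 → 37 → 55 → 74

Answer: 74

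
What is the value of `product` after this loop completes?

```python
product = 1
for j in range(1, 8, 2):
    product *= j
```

Product of 1, 3, 5, ... up to 7
`product` takes the values: 1 → 3 → 15 → 105

Answer: 105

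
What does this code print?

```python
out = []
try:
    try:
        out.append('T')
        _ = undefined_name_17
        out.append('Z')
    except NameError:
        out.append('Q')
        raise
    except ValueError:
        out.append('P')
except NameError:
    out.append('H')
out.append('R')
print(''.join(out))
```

Execution trace: 'T' (inner try body) → 'Q' (inner except NameError) → 'H' (outer except NameError) → 'R' (after the try/except). Output: TQHR

Answer: TQHR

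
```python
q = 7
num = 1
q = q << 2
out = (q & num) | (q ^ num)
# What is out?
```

Trace:
`q = 7` → q = 7
`num = 1` → num = 1
`q = q << 2` → q = 28
`out = (q & num) | (q ^ num)` → out = 29
So out = 29

Answer: 29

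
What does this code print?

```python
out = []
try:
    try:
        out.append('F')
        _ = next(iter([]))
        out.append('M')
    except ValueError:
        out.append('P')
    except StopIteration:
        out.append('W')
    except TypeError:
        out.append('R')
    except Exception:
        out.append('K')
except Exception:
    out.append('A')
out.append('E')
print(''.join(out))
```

Execution trace: 'F' (inner try body) → 'W' (inner except StopIteration) → 'E' (after the try/except). Output: FWE

Answer: FWE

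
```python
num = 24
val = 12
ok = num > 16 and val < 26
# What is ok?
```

Trace:
`num = 24` → num = 24
`val = 12` → val = 12
`ok = num > 16 and val < 26` → ok = True
So ok = True

Answer: True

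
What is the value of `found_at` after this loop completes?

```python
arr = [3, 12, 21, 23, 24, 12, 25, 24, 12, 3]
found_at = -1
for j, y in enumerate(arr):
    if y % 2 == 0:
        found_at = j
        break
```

First even number index in [3, 12, 21, 23, 24, 12, 25, 24, 12, 3]
`found_at` takes the values: -1 → 1

Answer: 1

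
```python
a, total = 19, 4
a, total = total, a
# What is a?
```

Trace:
`a, total = 19, 4` → a = 19; total = 4
`a, total = total, a` → a = 4; total = 19
So a = 4

Answer: 4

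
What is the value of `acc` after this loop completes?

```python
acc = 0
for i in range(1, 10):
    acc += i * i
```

Sum of squares 1² to 9² = 285
`acc` takes the values: 0 → 1 → 5 → 14 → 30 → 55 → 91 → 140 → 204 → 285

Answer: 285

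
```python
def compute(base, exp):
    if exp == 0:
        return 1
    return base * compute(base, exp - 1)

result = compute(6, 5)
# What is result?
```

compute(6, 5) = 6 * 6 * 6 * 6 * 6 = 7776

Answer: 7776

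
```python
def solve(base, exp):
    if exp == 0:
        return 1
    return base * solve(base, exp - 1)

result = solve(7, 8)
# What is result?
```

solve(7, 8) = 7 * 7 * 7 * 7 * 7 * 7 * 7 * 7 = 5764801

Answer: 5764801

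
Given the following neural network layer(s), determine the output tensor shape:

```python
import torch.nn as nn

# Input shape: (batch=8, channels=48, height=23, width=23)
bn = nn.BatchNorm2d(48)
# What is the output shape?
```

Input: (8, 48, 23, 23) -> Output: (8, 48, 23, 23)

Answer: (8, 48, 23, 23)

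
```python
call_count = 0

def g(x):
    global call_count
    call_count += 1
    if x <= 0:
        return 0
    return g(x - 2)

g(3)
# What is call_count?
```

Linear recursion stepping by 2: 3 calls from x=3 down to ≤0.

Answer: 3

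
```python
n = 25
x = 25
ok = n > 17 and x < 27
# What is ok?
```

Trace:
`n = 25` → n = 25
`x = 25` → x = 25
`ok = n > 17 and x < 27` → ok = True
So ok = True

Answer: True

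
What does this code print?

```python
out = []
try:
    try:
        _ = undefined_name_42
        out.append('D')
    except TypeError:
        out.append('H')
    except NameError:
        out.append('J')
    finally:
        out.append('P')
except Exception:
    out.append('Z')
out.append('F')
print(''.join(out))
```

Execution trace: 'J' (inner except NameError) → 'P' (inner finally) → 'F' (after the try/except). Output: JPF

Answer: JPF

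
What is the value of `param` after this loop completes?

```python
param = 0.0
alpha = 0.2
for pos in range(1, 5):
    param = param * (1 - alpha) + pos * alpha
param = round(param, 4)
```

Moving average with lr=0.2
`param` takes the values: 0.0 → 0.2 → 0.56 → 1.048 → 1.6384

Answer: 1.6384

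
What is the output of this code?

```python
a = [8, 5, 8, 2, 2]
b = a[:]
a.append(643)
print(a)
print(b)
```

Key concept: slice [:] creates copy.
Step by step:
`a = [8, 5, 8, 2, 2]` → a = [8, 5, 8, 2, 2]
`b = a[:]` → b = [8, 5, 8, 2, 2]
`a.append(643)` → a = [8, 5, 8, 2, 2, 643]
`print(a)` → prints [8, 5, 8, 2, 2, 643]
`print(b)` → prints [8, 5, 8, 2, 2]

Answer:
[8, 5, 8, 2, 2, 643]
[8, 5, 8, 2, 2]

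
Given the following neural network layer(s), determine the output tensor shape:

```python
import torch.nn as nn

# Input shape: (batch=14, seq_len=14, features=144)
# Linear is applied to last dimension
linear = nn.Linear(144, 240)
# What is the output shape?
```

Input: (14, 14, 144) -> Output: (14, 14, 240)

Answer: (14, 14, 240)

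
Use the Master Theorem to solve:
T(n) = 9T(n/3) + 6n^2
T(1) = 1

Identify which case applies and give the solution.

a=9, b=3, f(n)=6n^2. log_3(9) = 2. Since c=2 = 2, Case 2 applies: T(n) = Θ(n^log_b(a) · log n) = O(n^2 log n).

Answer: O(n^2 log n) - Case 2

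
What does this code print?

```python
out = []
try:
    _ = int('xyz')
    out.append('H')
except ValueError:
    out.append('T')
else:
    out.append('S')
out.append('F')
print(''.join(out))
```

Execution trace: 'T' (except ValueError) → 'F' (after the try/except). Output: TF

Answer: TF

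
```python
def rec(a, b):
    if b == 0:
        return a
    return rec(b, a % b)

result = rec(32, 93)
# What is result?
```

rec(32, 93) -> rec(93, 32) -> rec(32, 29) -> rec(29, 3) -> rec(3, 2) -> rec(2, 1) -> rec(1, 0) -> 1

Answer: 1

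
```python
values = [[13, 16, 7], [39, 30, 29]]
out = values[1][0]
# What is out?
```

Trace:
`values = [[13, 16, 7], [39, 30, 29]]` → values = [[13, 16, 7], [39, 30, 29]]
`out = values[1][0]` → out = 39
So out = 39

Answer: 39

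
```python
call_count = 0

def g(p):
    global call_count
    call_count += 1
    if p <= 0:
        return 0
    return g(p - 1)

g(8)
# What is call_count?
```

Linear recursion stepping by 1: 9 calls from p=8 down to ≤0.

Answer: 9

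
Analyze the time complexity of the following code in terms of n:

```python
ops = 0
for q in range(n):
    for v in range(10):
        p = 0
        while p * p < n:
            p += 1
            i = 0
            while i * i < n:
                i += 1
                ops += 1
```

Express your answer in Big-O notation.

Each loop level contributes: n × 1 × √n × √n. Multiplying the contributions gives O(n^2).

Answer: O(n^2)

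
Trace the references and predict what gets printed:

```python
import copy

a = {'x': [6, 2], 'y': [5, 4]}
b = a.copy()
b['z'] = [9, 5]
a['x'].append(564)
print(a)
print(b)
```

Key concept: shallow copy of dict with mutable values.
Step by step:
`a = {'x': [6, 2], 'y': [5, 4]}` → a = {'x': [6, 2], 'y': [5, 4]}
`b = a.copy()` → b = {'x': [6, 2], 'y': [5, 4]}
`b['z'] = [9, 5]` → b = {'x': [6, 2], 'y': [5, 4], 'z': [9, 5]}
`a['x'].append(564)` → a = {'x': [6, 2, 564], 'y': [5, 4]}; b = {'x': [6, 2, 564], 'y': [5, 4], 'z': [9, 5]}
`print(a)` → prints {'x': [6, 2, 564], 'y': [5, 4]}
`print(b)` → prints {'x': [6, 2, 564], 'y': [5, 4], 'z': [9, 5]}

Answer:
{'x': [6, 2, 564], 'y': [5, 4]}
{'x': [6, 2, 564], 'y': [5, 4], 'z': [9, 5]}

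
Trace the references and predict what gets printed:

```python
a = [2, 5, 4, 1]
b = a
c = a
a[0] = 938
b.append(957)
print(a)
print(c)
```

Key concept: multiple aliases.
Step by step:
`a = [2, 5, 4, 1]` → a = [2, 5, 4, 1]
`b = a` → b = [2, 5, 4, 1] (same object as a)
`c = a` → c = [2, 5, 4, 1] (same object as a, b)
`a[0] = 938` → a = [938, 5, 4, 1] (same object as b, c); b = [938, 5, 4, 1] (same object as a, c); c = [938, 5, 4, 1] (same object as a, b)
`b.append(957)` → a = [938, 5, 4, 1, 957] (same object as b, c); b = [938, 5, 4, 1, 957] (same object as a, c); c = [938, 5, 4, 1, 957] (same object as a, b)
`print(a)` → prints [938, 5, 4, 1, 957]
`print(c)` → prints [938, 5, 4, 1, 957]

Answer:
[938, 5, 4, 1, 957]
[938, 5, 4, 1, 957]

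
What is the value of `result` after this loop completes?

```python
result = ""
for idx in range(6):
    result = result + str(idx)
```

Concatenate digits 0 to 5
`result` takes the values: "" → "0" → "01" → "012" → "0123" → "01234" → "012345"

Answer: "012345"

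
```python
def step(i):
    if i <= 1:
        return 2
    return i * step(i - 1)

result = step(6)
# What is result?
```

step(6) = 6 * 5 * 4 * 3 * 2 * 2 = 1440

Answer: 1440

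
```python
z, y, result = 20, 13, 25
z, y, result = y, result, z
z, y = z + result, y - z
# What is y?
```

Trace:
`z, y, result = 20, 13, 25` → z = 20; y = 13; result = 25
`z, y, result = y, result, z` → z = 13; y = 25; result = 20
`z, y = z + result, y - z` → z = 33; y = 12
So y = 12

Answer: 12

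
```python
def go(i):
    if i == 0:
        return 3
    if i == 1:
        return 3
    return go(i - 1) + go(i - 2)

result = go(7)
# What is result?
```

Build up from base cases: go(0)=3, go(1)=3, go(2)=6, go(3)=9, go(4)=15, go(5)=24, go(6)=39, ..., go(7)=63

Answer: 63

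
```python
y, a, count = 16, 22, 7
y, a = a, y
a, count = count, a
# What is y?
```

Trace:
`y, a, count = 16, 22, 7` → y = 16; a = 22; count = 7
`y, a = a, y` → y = 22; a = 16
`a, count = count, a` → a = 7; count = 16
So y = 22

Answer: 22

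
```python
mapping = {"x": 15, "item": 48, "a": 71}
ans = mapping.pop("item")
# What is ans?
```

Trace:
`mapping = {"x": 15, "item": 48, "a": 71}` → mapping = {'x': 15, 'item': 48, 'a': 71}
`ans = mapping.pop("item")` → mapping = {'x': 15, 'a': 71}; ans = 48
So ans = 48

Answer: 48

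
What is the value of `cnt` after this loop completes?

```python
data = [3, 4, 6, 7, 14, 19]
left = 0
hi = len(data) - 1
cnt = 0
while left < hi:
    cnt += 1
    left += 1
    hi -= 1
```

Iterations until pointers meet (list length 6)
`cnt` takes the values: 0 → 1 → 2 → 3

Answer: 3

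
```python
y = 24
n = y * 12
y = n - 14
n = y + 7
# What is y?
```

Trace:
`y = 24` → y = 24
`n = y * 12` → n = 288
`y = n - 14` → y = 274
`n = y + 7` → n = 281
So y = 274

Answer: 274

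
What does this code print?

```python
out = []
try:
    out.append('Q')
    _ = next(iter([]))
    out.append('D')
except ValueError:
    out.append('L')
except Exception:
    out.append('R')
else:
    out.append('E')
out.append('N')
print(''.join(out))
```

Execution trace: 'Q' (try body) → 'R' (except Exception) → 'N' (after the try/except). Output: QRN

Answer: QRN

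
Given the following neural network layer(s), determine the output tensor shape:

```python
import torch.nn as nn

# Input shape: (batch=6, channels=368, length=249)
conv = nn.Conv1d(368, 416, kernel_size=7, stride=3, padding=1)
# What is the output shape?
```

Input: (6, 368, 249) -> Output: (6, 416, 82)

Answer: (6, 416, 82)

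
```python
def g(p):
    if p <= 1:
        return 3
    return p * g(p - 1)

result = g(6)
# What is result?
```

g(6) = 6 * 5 * 4 * 3 * 2 * 3 = 2160

Answer: 2160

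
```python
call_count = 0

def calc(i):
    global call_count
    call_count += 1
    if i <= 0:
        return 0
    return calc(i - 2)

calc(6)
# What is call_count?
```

Linear recursion stepping by 2: 4 calls from i=6 down to ≤0.

Answer: 4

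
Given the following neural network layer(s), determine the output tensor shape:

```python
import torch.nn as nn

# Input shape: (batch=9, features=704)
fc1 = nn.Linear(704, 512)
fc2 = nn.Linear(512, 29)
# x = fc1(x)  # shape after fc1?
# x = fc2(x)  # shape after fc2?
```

Input: (9, 704) -> after fc1: (9, 512) -> Output: (9, 29)

Answer: (9, 29)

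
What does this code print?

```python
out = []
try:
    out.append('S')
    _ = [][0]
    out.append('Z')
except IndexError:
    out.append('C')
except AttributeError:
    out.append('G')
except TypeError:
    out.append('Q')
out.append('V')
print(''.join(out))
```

Execution trace: 'S' (try body) → 'C' (except IndexError) → 'V' (after the try/except). Output: SCV

Answer: SCV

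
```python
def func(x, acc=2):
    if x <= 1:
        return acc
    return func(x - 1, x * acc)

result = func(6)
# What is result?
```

Accumulator trace (n, acc): (6, 2) -> (5, 12) -> (4, 60) -> (3, 240) -> (2, 720) -> (1, 1440) -> return 1440

Answer: 1440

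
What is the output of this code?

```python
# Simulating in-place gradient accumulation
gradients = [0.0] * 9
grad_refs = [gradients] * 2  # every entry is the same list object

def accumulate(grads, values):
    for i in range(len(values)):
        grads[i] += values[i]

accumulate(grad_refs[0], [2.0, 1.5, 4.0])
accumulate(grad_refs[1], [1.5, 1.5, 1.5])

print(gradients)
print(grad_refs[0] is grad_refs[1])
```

Key concept: gradient accumulation aliasing.
Step by step:
`gradients = [0.0] * 9` → gradients = [0.0, 0.0, 0.0, 0.0, 0.0, 0.0, 0.0, 0.0, 0.0]
`grad_refs = [gradients] * 2` → grad_refs = [[0.0, 0.0, 0.0, 0.0, 0.0, 0.0, 0.0, 0.0, 0.0], [0.0, 0.0, 0.0, 0.0, 0.0, 0.0, 0.0, 0.0, 0.0]]
`accumulate(grad_refs[0], [2.0, 1.5, 4.0])` → gradients = [2.0, 1.5, 4.0, 0.0, 0.0, 0.0, 0.0, 0.0, 0.0]; grad_refs = [[2.0, 1.5, 4.0, 0.0, 0.0, 0.0, 0.0, 0.0, 0.0], [2.0, 1.5, 4.0, 0.0, 0.0, 0.0, 0.0, 0.0, 0.0]]
`accumulate(grad_refs[1], [1.5, 1.5, 1.5])` → gradients = [3.5, 3.0, 5.5, 0.0, 0.0, 0.0, 0.0, 0.0, 0.0]; grad_refs = [[3.5, 3.0, 5.5, 0.0, 0.0, 0.0, 0.0, 0.0, 0.0], [3.5, 3.0, 5.5, 0.0, 0.0, 0.0, 0.0, 0.0, 0.0]]
`print(gradients)` → prints [3.5, 3.0, 5.5, 0.0, 0.0, 0.0, 0.0, 0.0, 0.0]
`print(grad_refs[0] is grad_refs[1])` → prints True

Answer:
[3.5, 3.0, 5.5, 0.0, 0.0, 0.0, 0.0, 0.0, 0.0]
True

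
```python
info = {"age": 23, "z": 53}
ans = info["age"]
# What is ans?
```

Trace:
`info = {"age": 23, "z": 53}` → info = {'age': 23, 'z': 53}
`ans = info["age"]` → ans = 23
So ans = 23

Answer: 23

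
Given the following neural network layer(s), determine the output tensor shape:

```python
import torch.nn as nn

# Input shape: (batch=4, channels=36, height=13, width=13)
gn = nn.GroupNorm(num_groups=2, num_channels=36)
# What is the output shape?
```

Input: (4, 36, 13, 13) -> Output: (4, 36, 13, 13)

Answer: (4, 36, 13, 13)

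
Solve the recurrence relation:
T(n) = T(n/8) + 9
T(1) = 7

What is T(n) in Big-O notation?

Each step divides n by 8 and adds 9. After log_8(n) steps we reach T(1)=7. So T(n) = 9·log_8(n) + 7 = O(log n).

Answer: O(log n)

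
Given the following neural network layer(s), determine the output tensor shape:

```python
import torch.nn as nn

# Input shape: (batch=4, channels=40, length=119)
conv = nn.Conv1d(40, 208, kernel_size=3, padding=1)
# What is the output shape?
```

Input: (4, 40, 119) -> Output: (4, 208, 119)

Answer: (4, 208, 119)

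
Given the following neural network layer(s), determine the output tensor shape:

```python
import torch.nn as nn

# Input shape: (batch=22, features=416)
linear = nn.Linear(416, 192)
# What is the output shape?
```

Input: (22, 416) -> Output: (22, 192)

Answer: (22, 192)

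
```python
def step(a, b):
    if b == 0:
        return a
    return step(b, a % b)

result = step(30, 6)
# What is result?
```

step(30, 6) -> step(6, 0) -> 6

Answer: 6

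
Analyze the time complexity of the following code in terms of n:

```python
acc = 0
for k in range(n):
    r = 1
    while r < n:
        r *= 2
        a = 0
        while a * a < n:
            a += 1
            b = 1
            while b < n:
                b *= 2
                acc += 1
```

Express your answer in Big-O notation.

Each loop level contributes: n × log n × √n × log n. Multiplying the contributions gives O(n√n log² n).

Answer: O(n√n log² n)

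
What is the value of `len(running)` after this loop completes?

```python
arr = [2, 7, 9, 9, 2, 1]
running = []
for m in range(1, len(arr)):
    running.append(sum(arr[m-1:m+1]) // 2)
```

Number of 2-element averages
`running` takes the values: [] → [4] → [4, 8] → [4, 8, 9] → [4, 8, 9, 5] → [4, 8, 9, 5, 1]
So `len(running)` = 5

Answer: 5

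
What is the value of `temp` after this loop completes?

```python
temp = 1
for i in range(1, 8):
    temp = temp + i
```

Start at 1, add 1 through 7
`temp` takes the values: 1 → 2 → 4 → 7 → 11 → 16 → 22 → 29

Answer: 29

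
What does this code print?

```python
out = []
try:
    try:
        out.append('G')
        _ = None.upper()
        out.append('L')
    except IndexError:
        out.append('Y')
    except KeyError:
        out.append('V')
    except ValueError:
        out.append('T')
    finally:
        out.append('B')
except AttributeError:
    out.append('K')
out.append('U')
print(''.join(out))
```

Execution trace: 'G' (try body) → 'B' (finally) → 'K' (outer except AttributeError) → 'U' (after the try/except). Output: GBKU

Answer: GBKU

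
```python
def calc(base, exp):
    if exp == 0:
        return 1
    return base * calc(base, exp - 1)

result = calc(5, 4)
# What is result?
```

calc(5, 4) = 5 * 5 * 5 * 5 = 625

Answer: 625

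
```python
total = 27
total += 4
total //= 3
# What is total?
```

Trace:
`total = 27` → total = 27
`total += 4` → total = 31
`total //= 3` → total = 10
So total = 10

Answer: 10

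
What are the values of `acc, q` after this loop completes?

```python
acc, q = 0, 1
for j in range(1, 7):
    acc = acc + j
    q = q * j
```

Sum and factorial of 1 to 6
`acc, q` takes the values: (0, 1) → (1, 1) → (3, 1) → (3, 2) → (6, 2) → (6, 6) → (10, 6) → (10, 24) → (15, 24) → (15, 120) → (21, 120) → (21, 720)

Answer: 21, 720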